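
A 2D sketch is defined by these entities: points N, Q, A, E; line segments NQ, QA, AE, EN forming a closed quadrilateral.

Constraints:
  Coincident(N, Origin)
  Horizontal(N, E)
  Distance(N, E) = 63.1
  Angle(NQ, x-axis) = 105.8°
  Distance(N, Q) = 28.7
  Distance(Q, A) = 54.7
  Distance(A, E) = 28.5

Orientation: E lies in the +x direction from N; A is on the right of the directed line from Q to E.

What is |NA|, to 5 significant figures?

35.784

N is at the origin; NE is horizontal with |NE| = 63.1 and E in +x, so E = (63.1, 0). NQ runs at 105.8° with |NQ| = 28.7, so Q = (-7.8144, 27.616). A is determined by |QA| = 54.7 and |AE| = 28.5 together: it lies at the intersection of circle(Q, 54.7) and circle(E, 28.5). With |QE| = 76.102, the foot of the radical line on QE is 52.373 from Q and the perpendicular offset is √(54.7² − 52.373²) = 15.786. Taking the right-of-QE solution: A = (35.260, -6.0988).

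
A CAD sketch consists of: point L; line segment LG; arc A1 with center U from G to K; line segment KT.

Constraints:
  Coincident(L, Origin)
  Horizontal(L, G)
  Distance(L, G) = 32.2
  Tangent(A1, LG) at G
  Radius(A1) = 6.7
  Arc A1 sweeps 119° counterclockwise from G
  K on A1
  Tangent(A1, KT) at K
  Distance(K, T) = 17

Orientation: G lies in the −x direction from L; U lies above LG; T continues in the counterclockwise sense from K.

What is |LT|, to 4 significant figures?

42.56

L is at the origin; LG is horizontal with |LG| = 32.2 and G on the −x side, so G = (-32.20, 0.000). The tangent condition forces UG to be normal to LG, so U = G + (0, 6.7) = (-32.20, 6.700). On A1, G sits at bearing -90° from U; a 119° counterclockwise sweep puts K at bearing 29°, so K = U + 6.7·(cos 29°, sin 29°) = (-26.34, 9.948). Since A1 is tangent to KT there, UK ⟂ KT, so KT runs along (−sin 29°, cos 29°); with |KT| = 17.0, T = (-34.58, 24.82). Then |LT| = |T − L| = 42.56.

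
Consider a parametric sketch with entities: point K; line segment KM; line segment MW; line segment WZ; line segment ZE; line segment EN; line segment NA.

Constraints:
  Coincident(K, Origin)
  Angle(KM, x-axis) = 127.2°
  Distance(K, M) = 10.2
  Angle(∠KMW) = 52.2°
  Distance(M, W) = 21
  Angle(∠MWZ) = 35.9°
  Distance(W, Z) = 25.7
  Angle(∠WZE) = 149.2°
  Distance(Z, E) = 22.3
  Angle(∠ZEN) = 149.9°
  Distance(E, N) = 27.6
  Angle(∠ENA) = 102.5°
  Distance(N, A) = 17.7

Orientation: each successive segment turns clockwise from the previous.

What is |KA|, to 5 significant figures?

53.337

∠ZEN = 149.9° gives EN at 154.40° from the x-axis; with |EN| = 27.6, N = (-53.265, 3.2297). ∠ENA = 102.5° gives NA at 76.900° from the x-axis; with |NA| = 17.7, A = (-49.253, 20.469). Then |KA| = |A − K| = 53.337.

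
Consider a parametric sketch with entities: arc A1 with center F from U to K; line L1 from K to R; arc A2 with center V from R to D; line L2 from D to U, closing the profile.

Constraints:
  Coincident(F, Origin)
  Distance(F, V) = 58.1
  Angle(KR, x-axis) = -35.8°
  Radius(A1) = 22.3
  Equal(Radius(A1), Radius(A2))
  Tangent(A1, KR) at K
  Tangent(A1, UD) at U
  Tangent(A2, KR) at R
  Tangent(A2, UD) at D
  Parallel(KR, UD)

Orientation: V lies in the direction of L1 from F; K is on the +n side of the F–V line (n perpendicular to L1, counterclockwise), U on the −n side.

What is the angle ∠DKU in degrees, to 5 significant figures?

52.489°

The slot axis is L1's direction at -35.8°, so u = (cos -35.8°, sin -35.8°) = (0.81106, -0.58496) and n = (−sin -35.8°, cos -35.8°) = (0.58496, 0.81106). F is at the origin and V lies 58.1 along u from F, so V = 58.1·u = (47.123, -33.986). Tangency of A1 to both parallel lines with radius 22.3 puts K and U at F ± 22.3·n: K = (13.045, 18.087), U = (-13.045, -18.087). Equal radii place R and D the same way about V: R = V + 22.3·n = (60.167, -15.899), D = V − 22.3·n = (34.078, -52.073). Then cos ∠DKU = KD·KU / (|KD||KU|), giving 52.489°.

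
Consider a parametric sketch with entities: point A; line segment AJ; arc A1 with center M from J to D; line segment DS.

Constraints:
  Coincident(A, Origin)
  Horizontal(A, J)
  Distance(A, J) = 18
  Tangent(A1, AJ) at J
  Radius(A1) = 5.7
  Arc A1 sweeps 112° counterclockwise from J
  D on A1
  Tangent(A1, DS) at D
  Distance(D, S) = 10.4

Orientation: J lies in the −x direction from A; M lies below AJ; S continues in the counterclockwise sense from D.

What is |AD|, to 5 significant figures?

24.568

A is at the origin; AJ is horizontal with |AJ| = 18.0 and J on the −x side, so J = (-18.000, 0.0000). A1 meets AJ tangentially, so MJ is at right angles to AJ, so M = J + (0, -5.7) = (-18.000, -5.7000). On A1, J sits at bearing 90° from M; a 112° counterclockwise sweep puts D at bearing 202°, so D = M + 5.7·(cos 202°, sin 202°) = (-23.285, -7.8353). Then |AD| = |D − A| = 24.568.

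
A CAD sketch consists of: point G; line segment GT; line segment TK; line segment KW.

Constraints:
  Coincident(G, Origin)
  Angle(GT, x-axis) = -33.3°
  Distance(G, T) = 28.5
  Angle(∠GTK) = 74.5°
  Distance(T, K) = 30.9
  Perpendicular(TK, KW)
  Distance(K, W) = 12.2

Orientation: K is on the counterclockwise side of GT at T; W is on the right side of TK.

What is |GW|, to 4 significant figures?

45.99

∠GTK = 74.5°, so TK runs at -33.3° + (180° − 74.5°) = 72.20° from the x-axis; with |TK| = 30.9, K = T + 30.9·(cos 72.20°, sin 72.20°) = (33.27, 13.77). The perpendicularity gives KW at right angles to TK; with |KW| = 12.2 on the right of TK, W = K + 12.2·(0.9521, -0.3057) = (44.88, 10.04). Then |GW| = |W − G| = 45.99.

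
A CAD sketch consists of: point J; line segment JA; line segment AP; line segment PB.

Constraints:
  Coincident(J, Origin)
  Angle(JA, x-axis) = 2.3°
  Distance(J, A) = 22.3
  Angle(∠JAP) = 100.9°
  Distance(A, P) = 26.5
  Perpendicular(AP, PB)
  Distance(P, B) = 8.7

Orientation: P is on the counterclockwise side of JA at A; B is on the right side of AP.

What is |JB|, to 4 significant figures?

43.36

∠JAP = 100.9°, so AP runs at 2.3° + (180° − 100.9°) = 81.40° from the x-axis; with |AP| = 26.5, P = A + 26.5·(cos 81.40°, sin 81.40°) = (26.24, 27.10). AP ⟂ PB; with |PB| = 8.7 on the right of AP, B = P + 8.7·(0.9888, -0.1495) = (34.85, 25.80). Then |JB| = |B − J| = 43.36.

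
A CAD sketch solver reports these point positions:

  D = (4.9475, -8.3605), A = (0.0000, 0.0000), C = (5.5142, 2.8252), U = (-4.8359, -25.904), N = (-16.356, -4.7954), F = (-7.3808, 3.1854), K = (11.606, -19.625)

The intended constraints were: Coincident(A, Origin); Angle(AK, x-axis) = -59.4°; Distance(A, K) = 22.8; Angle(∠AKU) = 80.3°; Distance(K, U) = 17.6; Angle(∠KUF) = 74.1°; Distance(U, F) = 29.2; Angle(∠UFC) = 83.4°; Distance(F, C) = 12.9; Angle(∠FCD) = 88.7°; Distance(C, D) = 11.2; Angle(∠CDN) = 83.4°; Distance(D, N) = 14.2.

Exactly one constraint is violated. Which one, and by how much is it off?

Distance(D, N) = 14.2 — off by 7.40.

A = (0.00, 0.00) ✓; AK at -59.40° ✓; |AK| = 22.80 ✓; ∠AKU = 80.30° ✓; |KU| = 17.60 ✓; ∠KUF = 74.10° ✓; |UF| = 29.20 ✓; ∠UFC = 83.40° ✓; |FC| = 12.90 ✓; ∠FCD = 88.70° ✓; |CD| = 11.20 ✓; ∠CDN = 83.40° ✓; |DN| = 21.60 ✗.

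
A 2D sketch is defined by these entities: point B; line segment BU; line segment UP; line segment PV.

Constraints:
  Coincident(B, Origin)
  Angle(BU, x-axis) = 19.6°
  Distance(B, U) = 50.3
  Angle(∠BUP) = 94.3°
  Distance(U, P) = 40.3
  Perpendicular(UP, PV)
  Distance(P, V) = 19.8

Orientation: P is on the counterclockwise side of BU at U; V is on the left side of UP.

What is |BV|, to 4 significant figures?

53.52

B is at the origin; BU runs at 19.6° with length 50.3, so U = 50.3·(cos 19.6°, sin 19.6°) = (47.39, 16.87). ∠BUP = 94.3°, so UP runs at 19.6° + (180° − 94.3°) = 105.3° from the x-axis; with |UP| = 40.3, P = U + 40.3·(cos 105.3°, sin 105.3°) = (36.75, 55.74). UP is perpendicular to PV; with |PV| = 19.8 on the left of UP, V = P + 19.8·(-0.9646, -0.2639) = (17.65, 50.52). Then |BV| = |V − B| = 53.52.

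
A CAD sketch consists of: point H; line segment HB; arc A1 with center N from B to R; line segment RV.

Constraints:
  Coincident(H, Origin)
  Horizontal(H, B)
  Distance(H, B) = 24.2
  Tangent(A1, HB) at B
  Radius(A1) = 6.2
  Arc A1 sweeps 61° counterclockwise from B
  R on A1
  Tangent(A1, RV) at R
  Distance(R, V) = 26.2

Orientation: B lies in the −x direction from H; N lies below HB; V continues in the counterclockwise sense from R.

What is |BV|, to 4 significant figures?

31.78

H is at the origin; HB is horizontal with |HB| = 24.2 and B on the −x side, so B = (-24.20, 0.000). Tangency of A1 to HB means the radius NB is perpendicular to HB, so N = B + (0, -6.2) = (-24.20, -6.200). On A1, B sits at bearing 90° from N; a 61° counterclockwise sweep puts R at bearing 151°, so R = N + 6.2·(cos 151°, sin 151°) = (-29.62, -3.194). Tangency of A1 to RV means the radius NR is perpendicular to RV, so RV runs along (−sin 151°, cos 151°); with |RV| = 26.2, V = (-42.32, -26.11). Then |BV| = |V − B| = 31.78.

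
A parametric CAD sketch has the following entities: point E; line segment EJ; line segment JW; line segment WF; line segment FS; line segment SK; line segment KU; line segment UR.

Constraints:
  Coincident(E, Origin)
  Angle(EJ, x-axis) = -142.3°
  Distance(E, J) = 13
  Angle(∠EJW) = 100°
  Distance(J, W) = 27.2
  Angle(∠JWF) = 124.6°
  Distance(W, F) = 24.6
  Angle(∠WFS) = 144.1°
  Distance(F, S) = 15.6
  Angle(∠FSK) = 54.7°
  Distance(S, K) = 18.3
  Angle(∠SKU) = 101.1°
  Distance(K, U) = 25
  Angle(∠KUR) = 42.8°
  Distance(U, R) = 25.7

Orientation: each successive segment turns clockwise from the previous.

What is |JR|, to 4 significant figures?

52.03

E is at the origin; EJ runs at -142.3° with length 13.0, so J = (-10.29, -7.950). ∠EJW = 100.0° gives JW at 137.7° from the x-axis; with |JW| = 27.2, W = (-30.40, 10.36). ∠JWF = 124.6° gives WF at 82.30° from the x-axis; with |WF| = 24.6, F = (-27.11, 34.73). ∠WFS = 144.1° gives FS at 46.40° from the x-axis; with |FS| = 15.6, S = (-16.35, 46.03). ∠FSK = 54.7° gives SK at -78.90° from the x-axis; with |SK| = 18.3, K = (-12.83, 28.07). ∠SKU = 101.1° gives KU at -157.8° from the x-axis; with |KU| = 25.0, U = (-35.97, 18.63). ∠KUR = 42.8° gives UR at 65.00° from the x-axis; with |UR| = 25.7, R = (-25.11, 41.92). Then |JR| = |R − J| = 52.03.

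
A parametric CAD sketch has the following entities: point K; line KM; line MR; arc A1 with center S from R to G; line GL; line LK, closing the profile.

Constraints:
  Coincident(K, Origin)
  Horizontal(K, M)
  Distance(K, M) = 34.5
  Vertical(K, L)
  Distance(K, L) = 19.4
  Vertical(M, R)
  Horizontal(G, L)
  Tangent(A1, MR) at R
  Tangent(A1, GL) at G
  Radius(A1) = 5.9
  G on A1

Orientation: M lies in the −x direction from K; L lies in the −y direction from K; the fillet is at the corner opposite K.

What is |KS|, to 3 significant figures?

31.6

K is at the origin; KM is horizontal with |KM| = 34.5 and M on the −x side, so M = (-34.5, 0.00). K and L share the same x with |KL| = 19.4 and L on the −y side, so L = (0.00, -19.4). The virtual corner opposite K is at (-34.5, -19.4). A1 meets MR tangentially, so SR is at right angles to MR and since A1 is tangent to GL there, SG ⟂ GL, with radius 5.9, so the center S sits 5.9 in from both sides at S = (-28.6, -13.5). Then |KS| = |S − K| = 31.6.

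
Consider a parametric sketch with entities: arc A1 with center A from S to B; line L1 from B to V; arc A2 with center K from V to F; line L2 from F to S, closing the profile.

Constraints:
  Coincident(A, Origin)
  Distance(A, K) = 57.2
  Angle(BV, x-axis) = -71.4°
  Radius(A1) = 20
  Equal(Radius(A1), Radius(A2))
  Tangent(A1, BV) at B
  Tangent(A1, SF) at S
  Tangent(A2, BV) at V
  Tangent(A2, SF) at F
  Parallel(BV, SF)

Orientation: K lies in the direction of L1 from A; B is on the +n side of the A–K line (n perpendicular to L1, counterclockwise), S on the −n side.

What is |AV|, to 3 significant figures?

60.6

The slot axis is L1's direction at -71.4°, so u = (cos -71.4°, sin -71.4°) = (0.319, -0.948) and n = (−sin -71.4°, cos -71.4°) = (0.948, 0.319). A is at the origin and K lies 57.2 along u from A, so K = 57.2·u = (18.2, -54.2). Tangency of A1 to both parallel lines with radius 20.0 puts B and S at A ± 20.0·n: B = (19.0, 6.38), S = (-19.0, -6.38). Equal radii place V and F the same way about K: V = K + 20.0·n = (37.2, -47.8), F = K − 20.0·n = (-0.711, -60.6). Then |AV| = |V − A| = 60.6.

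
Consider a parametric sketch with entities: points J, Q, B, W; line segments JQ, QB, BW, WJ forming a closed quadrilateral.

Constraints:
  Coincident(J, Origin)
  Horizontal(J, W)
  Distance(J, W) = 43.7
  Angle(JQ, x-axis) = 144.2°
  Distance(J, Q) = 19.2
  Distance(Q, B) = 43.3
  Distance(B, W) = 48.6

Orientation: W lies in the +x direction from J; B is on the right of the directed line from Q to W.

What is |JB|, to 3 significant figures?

27.8

J is at the origin; J and W share the same y with |JW| = 43.7 and W in +x, so W = (43.7, 0). JQ runs at 144.2° with |JQ| = 19.2, so Q = (-15.6, 11.2). B is determined by |QB| = 43.3 and |BW| = 48.6 together: it lies at the intersection of circle(Q, 43.3) and circle(W, 48.6). With |QW| = 60.3, the foot of the radical line on QW is 26.1 from Q and the perpendicular offset is √(43.3² − 26.1²) = 34.5. Taking the right-of-QW solution: B = (3.67, -27.6).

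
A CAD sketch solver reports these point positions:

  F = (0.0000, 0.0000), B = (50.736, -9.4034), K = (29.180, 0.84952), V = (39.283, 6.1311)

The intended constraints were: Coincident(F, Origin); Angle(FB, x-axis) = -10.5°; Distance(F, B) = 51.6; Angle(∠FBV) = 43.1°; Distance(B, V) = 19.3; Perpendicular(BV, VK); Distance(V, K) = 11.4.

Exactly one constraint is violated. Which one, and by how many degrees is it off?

Perpendicular(BV, VK) — off by 8.80°.

F = (0.00, 0.00) ✓; FB at -10.50° ✓; |FB| = 51.60 ✓; ∠FBV = 43.10° ✓; |BV| = 19.30 ✓; ∠(BV, VK) = 81.20° ✗; |VK| = 11.40 ✓.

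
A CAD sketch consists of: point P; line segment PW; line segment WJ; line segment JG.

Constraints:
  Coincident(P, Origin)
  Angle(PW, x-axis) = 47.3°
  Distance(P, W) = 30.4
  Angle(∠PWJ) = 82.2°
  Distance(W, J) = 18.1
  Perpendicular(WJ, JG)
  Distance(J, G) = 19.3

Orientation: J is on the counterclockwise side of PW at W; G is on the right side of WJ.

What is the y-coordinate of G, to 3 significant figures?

48.5

P is at the origin; PW runs at 47.3° with length 30.4, so W = 30.4·(cos 47.3°, sin 47.3°) = (20.6, 22.3). ∠PWJ = 82.2°, so WJ runs at 47.3° + (180° − 82.2°) = 145° from the x-axis; with |WJ| = 18.1, J = W + 18.1·(cos 145°, sin 145°) = (5.77, 32.7). WJ ⟂ JG; with |JG| = 19.3 on the right of WJ, G = J + 19.3·(0.572, 0.820) = (16.8, 48.5). So G.y = 48.5.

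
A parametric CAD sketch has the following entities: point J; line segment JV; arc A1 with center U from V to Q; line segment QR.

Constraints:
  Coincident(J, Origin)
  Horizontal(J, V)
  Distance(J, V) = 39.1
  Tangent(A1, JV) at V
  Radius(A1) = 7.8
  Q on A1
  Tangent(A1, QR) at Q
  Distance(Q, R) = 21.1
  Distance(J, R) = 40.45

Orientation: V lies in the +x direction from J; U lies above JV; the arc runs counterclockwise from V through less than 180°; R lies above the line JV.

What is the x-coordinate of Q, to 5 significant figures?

44.478

J is at the origin; J and V share the same y with |JV| = 39.1 and V on the +x side, so V = (39.100, 0.0000). Since A1 is tangent to JV there, UV ⟂ JV, so U = V + (0, 7.8) = (39.100, 7.8000). Since UQ ⟂ QR (tangency), |UR| = √(7.8² + 21.1²) = 22.496 regardless of where Q sits on A1. So R lies on both circle(J, 40.45) and circle(U, 22.496); the above-JV intersection is R = (29.195, 27.998). Q is the foot of the tangent from R: Q = (44.478, 13.450).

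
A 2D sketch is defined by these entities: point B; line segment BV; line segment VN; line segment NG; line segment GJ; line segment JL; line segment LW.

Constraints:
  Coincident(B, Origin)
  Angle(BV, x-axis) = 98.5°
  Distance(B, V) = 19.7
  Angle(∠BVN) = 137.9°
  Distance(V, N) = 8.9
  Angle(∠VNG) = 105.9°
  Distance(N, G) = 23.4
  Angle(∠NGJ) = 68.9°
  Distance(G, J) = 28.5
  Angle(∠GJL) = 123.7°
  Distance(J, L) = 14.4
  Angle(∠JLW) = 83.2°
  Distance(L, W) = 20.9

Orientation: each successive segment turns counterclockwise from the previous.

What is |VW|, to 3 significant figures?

0.698

B is at the origin; BV runs at 98.5° with length 19.7, so V = (-2.91, 19.5). ∠BVN = 137.9° gives VN at 141° from the x-axis; with |VN| = 8.9, N = (-9.79, 25.1). ∠VNG = 105.9° gives NG at -145° from the x-axis; with |NG| = 23.4, G = (-29.0, 11.8). ∠NGJ = 68.9° gives GJ at -34.2° from the x-axis; with |GJ| = 28.5, J = (-5.46, -4.21). ∠GJL = 123.7° gives JL at 22.1° from the x-axis; with |JL| = 14.4, L = (7.89, 1.21). ∠JLW = 83.2° gives LW at 119° from the x-axis; with |LW| = 20.9, W = (-2.21, 19.5). Then |VW| = |W − V| = 0.698.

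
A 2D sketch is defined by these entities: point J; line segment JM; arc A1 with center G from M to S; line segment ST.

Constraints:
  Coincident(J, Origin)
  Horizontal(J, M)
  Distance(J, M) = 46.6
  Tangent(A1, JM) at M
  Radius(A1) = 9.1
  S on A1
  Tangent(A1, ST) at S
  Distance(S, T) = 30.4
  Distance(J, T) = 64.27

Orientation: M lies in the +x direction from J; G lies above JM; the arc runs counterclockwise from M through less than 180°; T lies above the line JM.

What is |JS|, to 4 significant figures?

56.58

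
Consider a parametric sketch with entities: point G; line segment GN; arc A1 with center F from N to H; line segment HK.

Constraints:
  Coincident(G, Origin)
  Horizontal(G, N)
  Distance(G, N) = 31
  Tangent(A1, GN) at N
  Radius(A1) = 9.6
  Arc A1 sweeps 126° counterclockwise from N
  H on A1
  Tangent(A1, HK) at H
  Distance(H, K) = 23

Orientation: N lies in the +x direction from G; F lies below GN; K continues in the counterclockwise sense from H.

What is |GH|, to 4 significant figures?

27.79

G is at the origin; GN is horizontal with |GN| = 31.0 and N on the +x side, so N = (31.00, 0.000). A1 meets GN tangentially, so FN is at right angles to GN, so F = N + (0, -9.6) = (31.00, -9.600). On A1, N sits at bearing 90° from F; a 126° counterclockwise sweep puts H at bearing 216°, so H = F + 9.6·(cos 216°, sin 216°) = (23.23, -15.24). Then |GH| = |H − G| = 27.79.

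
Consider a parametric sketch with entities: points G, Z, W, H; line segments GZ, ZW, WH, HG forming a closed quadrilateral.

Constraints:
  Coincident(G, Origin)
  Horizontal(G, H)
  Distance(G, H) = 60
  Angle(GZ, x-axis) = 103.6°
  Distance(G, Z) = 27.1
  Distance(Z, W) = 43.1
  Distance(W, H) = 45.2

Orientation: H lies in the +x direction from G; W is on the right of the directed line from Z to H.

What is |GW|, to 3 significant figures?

19.2

Checks: |ZW| = 43.10 ✓; |WH| = 45.20 ✓.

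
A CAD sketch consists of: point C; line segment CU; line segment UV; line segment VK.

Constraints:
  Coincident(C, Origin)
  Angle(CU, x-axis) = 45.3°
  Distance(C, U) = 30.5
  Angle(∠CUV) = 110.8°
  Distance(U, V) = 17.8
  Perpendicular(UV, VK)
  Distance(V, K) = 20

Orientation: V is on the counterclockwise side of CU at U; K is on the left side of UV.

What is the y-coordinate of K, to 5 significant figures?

29.583

C is at the origin; CU runs at 45.3° with length 30.5, so U = 30.5·(cos 45.3°, sin 45.3°) = (21.454, 21.679). ∠CUV = 110.8°, so UV runs at 45.3° + (180° − 110.8°) = 114.50° from the x-axis; with |UV| = 17.8, V = U + 17.8·(cos 114.50°, sin 114.50°) = (14.072, 37.877). The perpendicularity gives VK at right angles to UV; with |VK| = 20.0 on the left of UV, K = V + 20.0·(-0.90996, -0.41469) = (-4.1272, 29.583). So K.y = 29.583.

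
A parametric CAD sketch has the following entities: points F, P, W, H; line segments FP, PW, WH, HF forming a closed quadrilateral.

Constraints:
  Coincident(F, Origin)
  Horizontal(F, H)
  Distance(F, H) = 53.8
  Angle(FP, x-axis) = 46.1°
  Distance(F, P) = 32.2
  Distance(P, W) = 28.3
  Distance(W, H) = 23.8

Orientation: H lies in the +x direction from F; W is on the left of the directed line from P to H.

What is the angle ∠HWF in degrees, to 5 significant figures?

72.685°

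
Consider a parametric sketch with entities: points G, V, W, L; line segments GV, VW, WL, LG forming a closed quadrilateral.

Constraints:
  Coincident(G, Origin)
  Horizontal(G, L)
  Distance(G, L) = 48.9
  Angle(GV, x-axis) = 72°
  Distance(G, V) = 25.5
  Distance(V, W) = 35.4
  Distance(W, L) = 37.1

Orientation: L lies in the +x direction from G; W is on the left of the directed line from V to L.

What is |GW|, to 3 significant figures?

54.9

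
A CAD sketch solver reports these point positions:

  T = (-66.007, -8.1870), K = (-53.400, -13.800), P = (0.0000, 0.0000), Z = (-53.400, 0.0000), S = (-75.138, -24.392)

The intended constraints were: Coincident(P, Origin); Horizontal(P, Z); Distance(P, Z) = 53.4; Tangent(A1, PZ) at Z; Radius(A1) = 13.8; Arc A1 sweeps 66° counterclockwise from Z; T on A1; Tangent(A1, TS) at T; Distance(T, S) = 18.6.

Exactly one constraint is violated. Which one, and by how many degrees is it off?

Tangent(A1, TS) at T — off by 5.40°.

P = (0.00, 0.00) ✓; P.y = 0.00, Z.y = 0.00 ✓; |PZ| = 53.40 ✓; ∠(KZ, ZP) = 90.00° ✓; |KZ| = 13.80 ✓; bearing(K→T) − bearing(K→Z) = 66.00° ✓; |KT| = 13.80 ✓; ∠(KT, TS) = 95.40° ✗; |TS| = 18.60 ✓.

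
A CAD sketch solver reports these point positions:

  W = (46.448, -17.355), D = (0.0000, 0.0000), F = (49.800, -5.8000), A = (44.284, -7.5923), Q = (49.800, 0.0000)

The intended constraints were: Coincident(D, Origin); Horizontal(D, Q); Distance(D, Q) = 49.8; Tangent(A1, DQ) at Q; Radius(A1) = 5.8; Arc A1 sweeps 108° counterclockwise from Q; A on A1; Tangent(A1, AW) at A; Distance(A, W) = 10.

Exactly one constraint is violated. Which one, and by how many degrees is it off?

Tangent(A1, AW) at A — off by 5.50°.

D = (0.00, 0.00) ✓; D.y = 0.00, Q.y = 0.00 ✓; |DQ| = 49.80 ✓; ∠(FQ, QD) = 90.00° ✓; |FQ| = 5.800 ✓; bearing(F→A) − bearing(F→Q) = 108.0° ✓; |FA| = 5.800 ✓; ∠(FA, AW) = 95.50° ✗; |AW| = 10.00 ✓.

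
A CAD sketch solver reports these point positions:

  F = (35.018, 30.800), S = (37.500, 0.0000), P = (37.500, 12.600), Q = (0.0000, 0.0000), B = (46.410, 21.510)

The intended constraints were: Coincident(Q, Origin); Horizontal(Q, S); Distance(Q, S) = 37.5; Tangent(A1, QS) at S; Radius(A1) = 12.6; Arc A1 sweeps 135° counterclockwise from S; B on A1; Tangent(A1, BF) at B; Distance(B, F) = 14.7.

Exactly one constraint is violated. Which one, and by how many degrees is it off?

Tangent(A1, BF) at B — off by 5.80°.

Q = (0.00, 0.00) ✓; Q.y = 0.00, S.y = 0.00 ✓; |QS| = 37.50 ✓; ∠(PS, SQ) = 90.00° ✓; |PS| = 12.60 ✓; bearing(P→B) − bearing(P→S) = 135.0° ✓; |PB| = 12.60 ✓; ∠(PB, BF) = 84.20° ✗; |BF| = 14.70 ✓.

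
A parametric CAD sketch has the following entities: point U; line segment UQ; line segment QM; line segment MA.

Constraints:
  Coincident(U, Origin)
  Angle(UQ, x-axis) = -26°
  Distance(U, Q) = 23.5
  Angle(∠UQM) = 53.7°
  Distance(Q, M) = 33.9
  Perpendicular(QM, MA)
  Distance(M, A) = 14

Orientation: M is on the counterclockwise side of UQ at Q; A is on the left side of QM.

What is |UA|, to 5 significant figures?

20.589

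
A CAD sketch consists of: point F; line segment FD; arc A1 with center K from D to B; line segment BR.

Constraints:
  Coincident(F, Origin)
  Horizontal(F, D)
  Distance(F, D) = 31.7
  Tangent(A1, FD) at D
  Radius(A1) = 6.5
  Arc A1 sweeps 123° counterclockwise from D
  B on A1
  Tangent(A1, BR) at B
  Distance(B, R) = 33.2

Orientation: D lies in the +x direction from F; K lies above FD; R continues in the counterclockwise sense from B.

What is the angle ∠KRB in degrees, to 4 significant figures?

11.08°

On A1, D sits at bearing -90° from K; a 123° counterclockwise sweep puts B at bearing 33°, so B = K + 6.5·(cos 33°, sin 33°) = (37.15, 10.04). The tangent condition forces KB to be normal to BR, so BR runs along (−sin 33°, cos 33°); with |BR| = 33.2, R = (19.07, 37.88). Then cos ∠KRB = RK·RB / (|RK||RB|), giving 11.08°.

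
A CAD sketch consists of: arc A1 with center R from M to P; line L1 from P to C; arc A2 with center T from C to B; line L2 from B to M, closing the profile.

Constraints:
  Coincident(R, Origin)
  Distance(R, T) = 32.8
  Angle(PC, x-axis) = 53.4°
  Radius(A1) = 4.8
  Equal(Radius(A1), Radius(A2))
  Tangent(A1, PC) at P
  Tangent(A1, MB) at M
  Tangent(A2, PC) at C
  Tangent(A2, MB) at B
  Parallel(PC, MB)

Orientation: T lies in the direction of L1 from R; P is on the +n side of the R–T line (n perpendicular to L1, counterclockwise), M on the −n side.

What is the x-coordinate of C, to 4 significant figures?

15.70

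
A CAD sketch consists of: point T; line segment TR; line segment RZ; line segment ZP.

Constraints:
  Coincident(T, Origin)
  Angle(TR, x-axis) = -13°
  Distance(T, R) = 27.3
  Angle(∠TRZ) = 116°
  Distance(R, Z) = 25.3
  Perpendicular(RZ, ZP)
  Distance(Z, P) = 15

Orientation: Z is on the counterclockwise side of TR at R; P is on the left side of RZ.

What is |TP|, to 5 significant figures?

38.468

T is at the origin; TR runs at -13.0° with length 27.3, so R = 27.3·(cos -13.0°, sin -13.0°) = (26.600, -6.1412). ∠TRZ = 116.0°, so RZ runs at -13.0° + (180° − 116.0°) = 51.000° from the x-axis; with |RZ| = 25.3, Z = R + 25.3·(cos 51.000°, sin 51.000°) = (42.522, 13.521). The perpendicularity gives ZP at right angles to RZ; with |ZP| = 15.0 on the left of RZ, P = Z + 15.0·(-0.77715, 0.62932) = (30.865, 22.960). Then |TP| = |P − T| = 38.468.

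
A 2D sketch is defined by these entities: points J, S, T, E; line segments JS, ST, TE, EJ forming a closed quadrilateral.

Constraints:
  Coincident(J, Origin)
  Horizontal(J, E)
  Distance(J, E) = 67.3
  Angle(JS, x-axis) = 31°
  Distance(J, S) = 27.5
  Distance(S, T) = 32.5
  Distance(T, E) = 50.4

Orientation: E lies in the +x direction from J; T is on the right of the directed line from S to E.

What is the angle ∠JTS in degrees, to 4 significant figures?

53.95°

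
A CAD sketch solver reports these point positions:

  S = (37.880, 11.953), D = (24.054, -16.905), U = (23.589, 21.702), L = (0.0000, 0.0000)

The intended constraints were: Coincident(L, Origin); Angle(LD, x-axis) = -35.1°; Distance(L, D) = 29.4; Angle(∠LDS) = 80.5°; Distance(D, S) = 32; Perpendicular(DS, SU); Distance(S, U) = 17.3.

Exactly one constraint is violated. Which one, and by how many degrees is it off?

Perpendicular(DS, SU) — off by 8.70°.

L = (0.00, 0.00) ✓; LD at -35.10° ✓; |LD| = 29.40 ✓; ∠LDS = 80.50° ✓; |DS| = 32.00 ✓; ∠(DS, SU) = 81.30° ✗; |SU| = 17.30 ✓.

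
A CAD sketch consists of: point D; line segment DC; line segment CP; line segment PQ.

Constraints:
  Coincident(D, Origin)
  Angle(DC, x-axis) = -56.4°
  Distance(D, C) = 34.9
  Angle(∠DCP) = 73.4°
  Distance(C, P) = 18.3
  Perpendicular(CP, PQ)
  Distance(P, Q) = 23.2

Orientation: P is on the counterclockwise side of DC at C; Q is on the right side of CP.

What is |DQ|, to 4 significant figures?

57.25

∠DCP = 73.4°, so CP runs at -56.4° + (180° − 73.4°) = 50.20° from the x-axis; with |CP| = 18.3, P = C + 18.3·(cos 50.20°, sin 50.20°) = (31.03, -15.01). CP ⟂ PQ; with |PQ| = 23.2 on the right of CP, Q = P + 23.2·(0.7683, -0.6401) = (48.85, -29.86). Then |DQ| = |Q − D| = 57.25.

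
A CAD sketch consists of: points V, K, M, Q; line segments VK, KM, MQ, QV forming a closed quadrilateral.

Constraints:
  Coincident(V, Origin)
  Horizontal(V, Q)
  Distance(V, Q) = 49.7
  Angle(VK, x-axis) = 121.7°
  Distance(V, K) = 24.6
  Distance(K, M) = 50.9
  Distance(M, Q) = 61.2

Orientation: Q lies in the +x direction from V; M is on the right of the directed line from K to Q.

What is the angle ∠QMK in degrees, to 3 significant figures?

71.5°

V is at the origin; VQ is horizontal with |VQ| = 49.7 and Q in +x, so Q = (49.7, 0). VK runs at 121.7° with |VK| = 24.6, so K = (-12.9, 20.9). M is determined by |KM| = 50.9 and |MQ| = 61.2 together: it lies at the intersection of circle(K, 50.9) and circle(Q, 61.2). With |KQ| = 66.0, the foot of the radical line on KQ is 24.3 from K and the perpendicular offset is √(50.9² − 24.3²) = 44.7. Taking the right-of-KQ solution: M = (-4.09, -29.2).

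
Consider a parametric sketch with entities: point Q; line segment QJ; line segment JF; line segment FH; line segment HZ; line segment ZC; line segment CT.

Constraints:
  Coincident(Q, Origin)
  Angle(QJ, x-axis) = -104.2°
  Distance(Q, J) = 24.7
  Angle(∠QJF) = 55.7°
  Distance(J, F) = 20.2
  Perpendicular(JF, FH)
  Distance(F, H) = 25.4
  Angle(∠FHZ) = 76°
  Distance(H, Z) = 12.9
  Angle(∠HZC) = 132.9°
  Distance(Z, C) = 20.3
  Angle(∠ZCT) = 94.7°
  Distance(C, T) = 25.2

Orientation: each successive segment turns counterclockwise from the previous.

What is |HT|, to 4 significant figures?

34.86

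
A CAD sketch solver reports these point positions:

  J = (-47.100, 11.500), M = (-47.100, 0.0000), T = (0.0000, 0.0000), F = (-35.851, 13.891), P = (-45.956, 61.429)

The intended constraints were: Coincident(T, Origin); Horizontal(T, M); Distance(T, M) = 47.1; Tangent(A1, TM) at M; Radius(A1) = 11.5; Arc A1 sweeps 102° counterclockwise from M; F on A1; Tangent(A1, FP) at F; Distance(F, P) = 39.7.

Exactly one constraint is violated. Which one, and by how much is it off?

Distance(F, P) = 39.7 — off by 8.90.

T = (0.00, 0.00) ✓; T.y = 0.00, M.y = 0.00 ✓; |TM| = 47.10 ✓; ∠(JM, MT) = 90.00° ✓; |JM| = 11.50 ✓; bearing(J→F) − bearing(J→M) = 102.0° ✓; |JF| = 11.50 ✓; ∠(JF, FP) = 90.00° ✓; |FP| = 48.60 ✗.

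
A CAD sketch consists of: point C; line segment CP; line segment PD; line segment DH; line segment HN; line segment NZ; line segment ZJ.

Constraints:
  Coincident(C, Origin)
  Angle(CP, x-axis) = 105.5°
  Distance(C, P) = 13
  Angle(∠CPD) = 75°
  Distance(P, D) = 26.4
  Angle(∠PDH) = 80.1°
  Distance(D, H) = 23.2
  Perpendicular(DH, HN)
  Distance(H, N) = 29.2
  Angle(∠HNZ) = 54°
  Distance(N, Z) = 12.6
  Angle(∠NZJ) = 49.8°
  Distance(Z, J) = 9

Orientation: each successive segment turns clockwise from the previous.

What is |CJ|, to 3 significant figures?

5.49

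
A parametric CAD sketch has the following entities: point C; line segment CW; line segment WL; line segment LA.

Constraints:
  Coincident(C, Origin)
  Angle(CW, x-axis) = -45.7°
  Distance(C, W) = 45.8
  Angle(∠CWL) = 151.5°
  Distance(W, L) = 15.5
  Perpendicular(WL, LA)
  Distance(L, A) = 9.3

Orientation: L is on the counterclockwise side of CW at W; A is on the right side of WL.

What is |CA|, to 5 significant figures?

63.864

C is at the origin; CW runs at -45.7° with length 45.8, so W = 45.8·(cos -45.7°, sin -45.7°) = (31.987, -32.779). ∠CWL = 151.5°, so WL runs at -45.7° + (180° − 151.5°) = -17.200° from the x-axis; with |WL| = 15.5, L = W + 15.5·(cos -17.200°, sin -17.200°) = (46.794, -37.362). WL is perpendicular to LA; with |LA| = 9.3 on the right of WL, A = L + 9.3·(-0.29571, -0.95528) = (44.044, -46.246). Then |CA| = |A − C| = 63.864.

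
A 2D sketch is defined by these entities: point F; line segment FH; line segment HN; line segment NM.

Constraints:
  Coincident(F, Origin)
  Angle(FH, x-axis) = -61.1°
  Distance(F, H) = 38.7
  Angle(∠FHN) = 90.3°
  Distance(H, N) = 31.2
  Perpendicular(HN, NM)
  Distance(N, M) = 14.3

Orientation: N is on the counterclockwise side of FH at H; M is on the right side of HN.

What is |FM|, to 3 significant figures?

61.6

∠FHN = 90.3°, so HN runs at -61.1° + (180° − 90.3°) = 28.6° from the x-axis; with |HN| = 31.2, N = H + 31.2·(cos 28.6°, sin 28.6°) = (46.1, -18.9). The perpendicularity gives NM at right angles to HN; with |NM| = 14.3 on the right of HN, M = N + 14.3·(0.479, -0.878) = (52.9, -31.5). Then |FM| = |M − F| = 61.6.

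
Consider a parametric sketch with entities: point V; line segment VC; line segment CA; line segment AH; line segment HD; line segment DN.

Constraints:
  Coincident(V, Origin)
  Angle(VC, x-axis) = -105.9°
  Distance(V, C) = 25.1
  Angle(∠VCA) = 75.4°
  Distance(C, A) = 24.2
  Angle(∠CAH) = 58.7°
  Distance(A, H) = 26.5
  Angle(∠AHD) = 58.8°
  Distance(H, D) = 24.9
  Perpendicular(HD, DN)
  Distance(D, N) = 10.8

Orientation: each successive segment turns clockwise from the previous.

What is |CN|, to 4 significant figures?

9.599

V is at the origin; VC runs at -105.9° with length 25.1, so C = (-6.876, -24.14). ∠VCA = 75.4° gives CA at 149.5° from the x-axis; with |CA| = 24.2, A = (-27.73, -11.86). ∠CAH = 58.7° gives AH at 28.20° from the x-axis; with |AH| = 26.5, H = (-4.373, 0.6653). ∠AHD = 58.8° gives HD at -93.00° from the x-axis; with |HD| = 24.9, D = (-5.676, -24.20). HD ⟂ DN, so DN runs at 177.0°; with |DN| = 10.8, N = (-16.46, -23.64). Then |CN| = |N − C| = 9.599.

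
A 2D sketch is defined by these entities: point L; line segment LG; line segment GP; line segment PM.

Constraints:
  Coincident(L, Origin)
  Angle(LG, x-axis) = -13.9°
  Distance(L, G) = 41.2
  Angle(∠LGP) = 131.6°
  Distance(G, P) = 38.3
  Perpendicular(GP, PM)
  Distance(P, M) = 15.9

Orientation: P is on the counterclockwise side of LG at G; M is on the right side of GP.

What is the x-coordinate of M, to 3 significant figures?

80.6

L is at the origin; LG runs at -13.9° with length 41.2, so G = 41.2·(cos -13.9°, sin -13.9°) = (40.0, -9.90). ∠LGP = 131.6°, so GP runs at -13.9° + (180° − 131.6°) = 34.5° from the x-axis; with |GP| = 38.3, P = G + 38.3·(cos 34.5°, sin 34.5°) = (71.6, 11.8). GP is perpendicular to PM; with |PM| = 15.9 on the right of GP, M = P + 15.9·(0.566, -0.824) = (80.6, -1.31). So M.x = 80.6.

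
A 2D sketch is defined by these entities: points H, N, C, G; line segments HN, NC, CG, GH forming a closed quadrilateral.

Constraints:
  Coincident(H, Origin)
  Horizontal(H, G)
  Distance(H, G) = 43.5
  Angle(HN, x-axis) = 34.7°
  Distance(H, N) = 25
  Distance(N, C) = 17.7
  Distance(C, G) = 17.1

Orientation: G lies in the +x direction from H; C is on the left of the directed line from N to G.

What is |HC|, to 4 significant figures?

41.45

H is at the origin; HG is horizontal with |HG| = 43.5 and G in +x, so G = (43.5, 0). HN runs at 34.7° with |HN| = 25.0, so N = (20.55, 14.23). C is determined by |NC| = 17.7 and |CG| = 17.1 together: it lies at the intersection of circle(N, 17.7) and circle(G, 17.1). With |NG| = 27.00, the foot of the radical line on NG is 13.89 from N and the perpendicular offset is √(17.7² − 13.89²) = 10.97. Taking the left-of-NG solution: C = (38.14, 16.24).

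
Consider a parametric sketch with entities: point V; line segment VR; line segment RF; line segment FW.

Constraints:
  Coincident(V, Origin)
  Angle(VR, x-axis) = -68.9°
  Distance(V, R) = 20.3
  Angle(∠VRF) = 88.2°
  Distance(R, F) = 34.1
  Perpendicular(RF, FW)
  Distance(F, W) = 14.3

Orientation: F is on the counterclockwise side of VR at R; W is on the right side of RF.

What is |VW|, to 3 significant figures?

48.1

V is at the origin; VR runs at -68.9° with length 20.3, so R = 20.3·(cos -68.9°, sin -68.9°) = (7.31, -18.9). ∠VRF = 88.2°, so RF runs at -68.9° + (180° − 88.2°) = 22.9° from the x-axis; with |RF| = 34.1, F = R + 34.1·(cos 22.9°, sin 22.9°) = (38.7, -5.67). The perpendicularity gives FW at right angles to RF; with |FW| = 14.3 on the right of RF, W = F + 14.3·(0.389, -0.921) = (44.3, -18.8). Then |VW| = |W − V| = 48.1.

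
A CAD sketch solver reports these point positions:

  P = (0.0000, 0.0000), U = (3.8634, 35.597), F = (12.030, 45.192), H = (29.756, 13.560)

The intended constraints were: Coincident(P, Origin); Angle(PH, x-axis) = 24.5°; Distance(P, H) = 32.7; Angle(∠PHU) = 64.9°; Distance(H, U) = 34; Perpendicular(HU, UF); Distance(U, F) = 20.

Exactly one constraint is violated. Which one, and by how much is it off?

Distance(U, F) = 20 — off by 7.40.

P = (0.00, 0.00) ✓; PH at 24.50° ✓; |PH| = 32.70 ✓; ∠PHU = 64.90° ✓; |HU| = 34.00 ✓; ∠(HU, UF) = 90.00° ✓; |UF| = 12.60 ✗.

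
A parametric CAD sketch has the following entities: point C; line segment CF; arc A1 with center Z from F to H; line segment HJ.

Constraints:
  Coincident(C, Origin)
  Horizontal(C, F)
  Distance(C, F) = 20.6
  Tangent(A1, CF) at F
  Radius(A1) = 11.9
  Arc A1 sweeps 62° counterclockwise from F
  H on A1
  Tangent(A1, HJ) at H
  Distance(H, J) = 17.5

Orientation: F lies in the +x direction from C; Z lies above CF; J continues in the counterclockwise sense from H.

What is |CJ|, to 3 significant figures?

44.9

C is at the origin; C and F share the same y with |CF| = 20.6 and F on the +x side, so F = (20.6, 0.00). Since A1 is tangent to CF there, ZF ⟂ CF, so Z = F + (0, 11.9) = (20.6, 11.9). On A1, F sits at bearing -90° from Z; a 62° counterclockwise sweep puts H at bearing -28°, so H = Z + 11.9·(cos -28°, sin -28°) = (31.1, 6.31). Since A1 is tangent to HJ there, ZH ⟂ HJ, so HJ runs along (−sin -28°, cos -28°); with |HJ| = 17.5, J = (39.3, 21.8). Then |CJ| = |J − C| = 44.9.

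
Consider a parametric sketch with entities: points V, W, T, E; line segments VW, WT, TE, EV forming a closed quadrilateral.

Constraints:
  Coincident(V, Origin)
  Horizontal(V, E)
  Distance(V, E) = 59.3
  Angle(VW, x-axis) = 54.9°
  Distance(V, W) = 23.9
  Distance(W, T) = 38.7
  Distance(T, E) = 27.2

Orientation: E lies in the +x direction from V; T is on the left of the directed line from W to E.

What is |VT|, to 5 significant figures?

58.099

Checks: |WT| = 38.70 ✓; |TE| = 27.20 ✓.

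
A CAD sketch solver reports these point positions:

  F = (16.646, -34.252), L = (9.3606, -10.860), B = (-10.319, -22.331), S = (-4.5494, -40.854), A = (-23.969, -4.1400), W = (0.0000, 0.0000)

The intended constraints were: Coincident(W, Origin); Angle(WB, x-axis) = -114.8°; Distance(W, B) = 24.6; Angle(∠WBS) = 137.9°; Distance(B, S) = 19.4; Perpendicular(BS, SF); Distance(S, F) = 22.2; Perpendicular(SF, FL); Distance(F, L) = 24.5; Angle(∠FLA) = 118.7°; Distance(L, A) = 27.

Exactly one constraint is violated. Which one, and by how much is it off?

Distance(L, A) = 27 — off by 7.00.

W = (0.00, 0.00) ✓; WB at -114.8° ✓; |WB| = 24.60 ✓; ∠WBS = 137.9° ✓; |BS| = 19.40 ✓; ∠(BS, SF) = 90.00° ✓; |SF| = 22.20 ✓; ∠(SF, FL) = 90.00° ✓; |FL| = 24.50 ✓; ∠FLA = 118.7° ✓; |LA| = 34.00 ✗.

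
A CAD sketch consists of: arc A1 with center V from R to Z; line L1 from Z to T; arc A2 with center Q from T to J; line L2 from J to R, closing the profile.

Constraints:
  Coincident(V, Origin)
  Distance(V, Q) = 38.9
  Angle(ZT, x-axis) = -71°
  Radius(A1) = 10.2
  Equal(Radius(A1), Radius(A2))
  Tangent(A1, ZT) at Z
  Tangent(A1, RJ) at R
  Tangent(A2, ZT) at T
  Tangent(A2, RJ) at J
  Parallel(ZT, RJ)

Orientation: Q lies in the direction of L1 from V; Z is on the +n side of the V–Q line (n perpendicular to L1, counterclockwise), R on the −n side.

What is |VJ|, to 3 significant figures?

40.2

The slot axis is L1's direction at -71.0°, so u = (cos -71.0°, sin -71.0°) = (0.326, -0.946) and n = (−sin -71.0°, cos -71.0°) = (0.946, 0.326). V is at the origin and Q lies 38.9 along u from V, so Q = 38.9·u = (12.7, -36.8). Tangency of A1 to both parallel lines with radius 10.2 puts Z and R at V ± 10.2·n: Z = (9.64, 3.32), R = (-9.64, -3.32). Equal radii place T and J the same way about Q: T = Q + 10.2·n = (22.3, -33.5), J = Q − 10.2·n = (3.02, -40.1). Then |VJ| = |J − V| = 40.2.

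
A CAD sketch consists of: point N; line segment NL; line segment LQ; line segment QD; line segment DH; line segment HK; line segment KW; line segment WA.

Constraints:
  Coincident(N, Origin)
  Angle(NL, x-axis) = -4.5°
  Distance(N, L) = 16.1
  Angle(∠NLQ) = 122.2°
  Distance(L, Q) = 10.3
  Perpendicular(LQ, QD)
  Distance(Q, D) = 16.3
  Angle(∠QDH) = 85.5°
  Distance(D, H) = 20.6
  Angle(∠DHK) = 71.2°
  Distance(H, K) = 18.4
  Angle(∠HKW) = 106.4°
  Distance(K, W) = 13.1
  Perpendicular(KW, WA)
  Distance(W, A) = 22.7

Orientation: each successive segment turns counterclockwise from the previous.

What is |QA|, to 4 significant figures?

22.10

∠HKW = 106.4° gives KW at 60.20° from the x-axis; with |KW| = 13.1, W = (22.57, 6.408). KW ⟂ WA, so WA runs at 150.2°; with |WA| = 22.7, A = (2.871, 17.69). Then |QA| = |A − Q| = 22.10.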